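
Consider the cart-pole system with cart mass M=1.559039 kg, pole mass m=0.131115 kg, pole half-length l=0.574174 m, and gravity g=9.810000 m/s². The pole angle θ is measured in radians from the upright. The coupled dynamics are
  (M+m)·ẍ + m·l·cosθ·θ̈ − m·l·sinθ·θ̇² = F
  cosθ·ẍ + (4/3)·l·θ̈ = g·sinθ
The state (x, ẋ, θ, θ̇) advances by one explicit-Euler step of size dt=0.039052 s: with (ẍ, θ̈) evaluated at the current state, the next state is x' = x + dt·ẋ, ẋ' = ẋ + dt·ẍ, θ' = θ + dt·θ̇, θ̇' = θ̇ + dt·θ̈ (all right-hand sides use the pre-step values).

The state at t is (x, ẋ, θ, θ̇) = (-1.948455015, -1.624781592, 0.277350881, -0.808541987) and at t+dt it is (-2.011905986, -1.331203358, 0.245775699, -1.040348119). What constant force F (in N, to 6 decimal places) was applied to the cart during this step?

F = 12.262677 N

ẍ = (ẋ'−ẋ)/dt = (-1.331203358−-1.624781592)/0.039052 = 7.517624
θ̈ = (θ̇'−θ̇)/dt = (-1.040348119−-0.808541987)/0.039052 = -5.935833
sinθ=0.273809, cosθ=0.961784
F = (M+m)·ẍ + m·l·cosθ·θ̈ − m·l·sinθ·θ̇² = 12.705941 + -0.429789 − 0.013476 = 12.262677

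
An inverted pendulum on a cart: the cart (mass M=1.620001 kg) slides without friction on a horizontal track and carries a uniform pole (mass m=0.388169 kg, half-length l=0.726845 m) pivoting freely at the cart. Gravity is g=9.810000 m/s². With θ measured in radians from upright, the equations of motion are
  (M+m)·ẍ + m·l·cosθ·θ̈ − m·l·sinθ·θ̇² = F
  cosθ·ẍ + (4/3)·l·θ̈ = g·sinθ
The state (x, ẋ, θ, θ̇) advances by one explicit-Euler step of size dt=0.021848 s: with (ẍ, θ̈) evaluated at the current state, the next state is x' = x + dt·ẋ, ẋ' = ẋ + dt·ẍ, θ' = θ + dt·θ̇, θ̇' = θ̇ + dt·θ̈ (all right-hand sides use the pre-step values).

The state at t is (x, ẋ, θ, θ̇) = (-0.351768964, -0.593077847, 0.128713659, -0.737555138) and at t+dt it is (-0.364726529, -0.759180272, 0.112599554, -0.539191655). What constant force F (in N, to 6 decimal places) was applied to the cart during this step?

F = -12.746671 N

ẍ = (ẋ'−ẋ)/dt = (-0.759180272−-0.593077847)/0.021848 = -7.602638
θ̈ = (θ̇'−θ̇)/dt = (-0.539191655−-0.737555138)/0.021848 = 9.079251
sinθ=0.128359, cosθ=0.991728
F = (M+m)·ẍ + m·l·cosθ·θ̈ − m·l·sinθ·θ̇² = -15.267389 + 2.540418 − 0.019700 = -12.746671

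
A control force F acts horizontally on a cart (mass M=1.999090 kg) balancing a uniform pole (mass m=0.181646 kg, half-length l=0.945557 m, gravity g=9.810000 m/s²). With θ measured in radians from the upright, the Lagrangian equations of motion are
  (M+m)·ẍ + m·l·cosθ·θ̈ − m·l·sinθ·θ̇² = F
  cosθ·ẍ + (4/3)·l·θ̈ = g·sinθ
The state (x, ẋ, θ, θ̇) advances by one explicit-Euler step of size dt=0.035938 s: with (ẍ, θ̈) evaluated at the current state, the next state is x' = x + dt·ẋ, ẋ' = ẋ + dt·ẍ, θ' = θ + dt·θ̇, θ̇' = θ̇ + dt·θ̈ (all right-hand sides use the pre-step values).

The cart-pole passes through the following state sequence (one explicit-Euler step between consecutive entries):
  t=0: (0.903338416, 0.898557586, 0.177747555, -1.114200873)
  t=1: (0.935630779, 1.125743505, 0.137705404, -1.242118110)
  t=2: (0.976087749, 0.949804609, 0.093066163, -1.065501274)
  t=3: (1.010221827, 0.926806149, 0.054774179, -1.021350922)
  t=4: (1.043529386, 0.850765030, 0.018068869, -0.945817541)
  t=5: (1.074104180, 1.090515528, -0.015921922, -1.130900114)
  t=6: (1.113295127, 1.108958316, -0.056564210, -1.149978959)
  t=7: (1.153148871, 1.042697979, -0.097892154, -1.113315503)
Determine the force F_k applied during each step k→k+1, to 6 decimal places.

step 0→1:
  ẍ = (ẋ'−ẋ)/dt = (1.125743505−0.898557586)/0.035938 = 6.321607
  θ̈ = (θ̇'−θ̇)/dt = (-1.242118110−-1.114200873)/0.035938 = -3.559387
  sinθ=0.176813, cosθ=0.984244
  F = (M+m)·ẍ + m·l·cosθ·θ̈ − m·l·sinθ·θ̇² = 13.785756 + -0.601716 − 0.037701 = 13.146339
step 1→2:
  ẍ = (ẋ'−ẋ)/dt = (0.949804609−1.125743505)/0.035938 = -4.895623
  θ̈ = (θ̇'−θ̇)/dt = (-1.065501274−-1.242118110)/0.035938 = 4.914487
  sinθ=0.137271, cosθ=0.990534
  F = (M+m)·ẍ + m·l·cosθ·θ̈ − m·l·sinθ·θ̇² = -10.676061 + 0.836105 − 0.036376 = -9.876332
step 2→3:
  ẍ = (ẋ'−ẋ)/dt = (0.926806149−0.949804609)/0.035938 = -0.639948
  θ̈ = (θ̇'−θ̇)/dt = (-1.021350922−-1.065501274)/0.035938 = 1.228514
  sinθ=0.092932, cosθ=0.995672
  F = (M+m)·ẍ + m·l·cosθ·θ̈ − m·l·sinθ·θ̇² = -1.395558 + 0.210092 − 0.018121 = -1.203587
step 3→4:
  ẍ = (ẋ'−ẋ)/dt = (0.850765030−0.926806149)/0.035938 = -2.115897
  θ̈ = (θ̇'−θ̇)/dt = (-0.945817541−-1.021350922)/0.035938 = 2.101769
  sinθ=0.054747, cosθ=0.998500
  F = (M+m)·ẍ + m·l·cosθ·θ̈ − m·l·sinθ·θ̇² = -4.614213 + 0.360451 − 0.009809 = -4.263571
step 4→5:
  ẍ = (ẋ'−ẋ)/dt = (1.090515528−0.850765030)/0.035938 = 6.671225
  θ̈ = (θ̇'−θ̇)/dt = (-1.130900114−-0.945817541)/0.035938 = -5.150052
  sinθ=0.018068, cosθ=0.999837
  F = (M+m)·ẍ + m·l·cosθ·θ̈ − m·l·sinθ·θ̇² = 14.548181 + -0.884411 − 0.002776 = 13.660994
step 5→6:
  ẍ = (ẋ'−ẋ)/dt = (1.108958316−1.090515528)/0.035938 = 0.513183
  θ̈ = (θ̇'−θ̇)/dt = (-1.149978959−-1.130900114)/0.035938 = -0.530882
  sinθ=-0.015921, cosθ=0.999873
  F = (M+m)·ẍ + m·l·cosθ·θ̈ − m·l·sinθ·θ̇² = 1.119118 + -0.091171 − -0.003497 = 1.031444
step 6→7:
  ẍ = (ẋ'−ẋ)/dt = (1.042697979−1.108958316)/0.035938 = -1.843740
  θ̈ = (θ̇'−θ̇)/dt = (-1.113315503−-1.149978959)/0.035938 = 1.020186
  sinθ=-0.056534, cosθ=0.998401
  F = (M+m)·ẍ + m·l·cosθ·θ̈ − m·l·sinθ·θ̇² = -4.020711 + 0.174944 − -0.012841 = -3.832926

F_0 = 13.146339 N
F_1 = -9.876332 N
F_2 = -1.203587 N
F_3 = -4.263571 N
F_4 = 13.660994 N
F_5 = 1.031444 N
F_6 = -3.832926 N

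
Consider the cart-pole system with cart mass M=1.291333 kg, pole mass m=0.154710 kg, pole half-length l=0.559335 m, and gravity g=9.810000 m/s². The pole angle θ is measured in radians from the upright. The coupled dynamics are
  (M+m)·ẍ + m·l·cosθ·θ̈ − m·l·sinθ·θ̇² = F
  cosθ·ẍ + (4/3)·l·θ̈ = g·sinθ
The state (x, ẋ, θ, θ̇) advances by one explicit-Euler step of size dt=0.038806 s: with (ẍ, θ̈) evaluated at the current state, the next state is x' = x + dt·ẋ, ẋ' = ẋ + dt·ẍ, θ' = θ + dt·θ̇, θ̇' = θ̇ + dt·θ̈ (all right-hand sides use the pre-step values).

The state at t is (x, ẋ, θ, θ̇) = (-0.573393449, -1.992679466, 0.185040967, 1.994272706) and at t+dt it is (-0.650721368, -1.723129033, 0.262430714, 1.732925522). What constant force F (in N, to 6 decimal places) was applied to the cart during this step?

F = 9.408204 N

ẍ = (ẋ'−ẋ)/dt = (-1.723129033−-1.992679466)/0.038806 = 6.946102
θ̈ = (θ̇'−θ̇)/dt = (1.732925522−1.994272706)/0.038806 = -6.734711
sinθ=0.183987, cosθ=0.982929
F = (M+m)·ẍ + m·l·cosθ·θ̈ − m·l·sinθ·θ̇² = 10.044362 + -0.572837 − 0.063321 = 9.408204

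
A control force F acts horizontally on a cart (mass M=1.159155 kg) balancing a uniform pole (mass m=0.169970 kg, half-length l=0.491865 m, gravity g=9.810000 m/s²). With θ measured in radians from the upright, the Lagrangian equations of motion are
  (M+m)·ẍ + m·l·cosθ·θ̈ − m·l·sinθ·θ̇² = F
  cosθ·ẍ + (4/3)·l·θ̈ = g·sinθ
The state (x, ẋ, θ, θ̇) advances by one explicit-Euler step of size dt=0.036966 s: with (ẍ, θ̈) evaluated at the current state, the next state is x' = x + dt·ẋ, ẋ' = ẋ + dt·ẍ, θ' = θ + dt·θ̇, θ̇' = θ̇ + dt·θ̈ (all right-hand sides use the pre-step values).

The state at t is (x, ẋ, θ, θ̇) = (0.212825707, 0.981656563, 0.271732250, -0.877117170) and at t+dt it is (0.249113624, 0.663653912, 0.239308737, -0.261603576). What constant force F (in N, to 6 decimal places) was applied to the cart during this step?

F = -10.110188 N

ẍ = (ẋ'−ẋ)/dt = (0.663653912−0.981656563)/0.036966 = -8.602571
θ̈ = (θ̇'−θ̇)/dt = (-0.261603576−-0.877117170)/0.036966 = 16.650803
sinθ=0.268401, cosθ=0.963307
F = (M+m)·ẍ + m·l·cosθ·θ̈ − m·l·sinθ·θ̇² = -11.433893 + 1.340968 − 0.017263 = -10.110188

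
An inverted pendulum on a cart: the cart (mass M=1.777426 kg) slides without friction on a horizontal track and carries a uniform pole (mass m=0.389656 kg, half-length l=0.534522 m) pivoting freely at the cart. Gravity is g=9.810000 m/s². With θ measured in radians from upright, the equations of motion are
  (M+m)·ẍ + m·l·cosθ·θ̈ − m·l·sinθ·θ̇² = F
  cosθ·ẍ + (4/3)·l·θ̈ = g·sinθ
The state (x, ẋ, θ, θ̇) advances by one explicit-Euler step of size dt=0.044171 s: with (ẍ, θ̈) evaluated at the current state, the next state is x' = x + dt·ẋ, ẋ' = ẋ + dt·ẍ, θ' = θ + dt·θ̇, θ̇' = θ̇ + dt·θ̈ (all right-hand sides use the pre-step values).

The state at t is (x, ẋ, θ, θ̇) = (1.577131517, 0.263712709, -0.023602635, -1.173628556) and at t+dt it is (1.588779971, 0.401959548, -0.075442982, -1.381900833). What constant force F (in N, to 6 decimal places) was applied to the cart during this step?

F = 5.807532 N

ẍ = (ẋ'−ẋ)/dt = (0.401959548−0.263712709)/0.044171 = 3.129810
θ̈ = (θ̇'−θ̇)/dt = (-1.381900833−-1.173628556)/0.044171 = -4.715136
sinθ=-0.023600, cosθ=0.999721
F = (M+m)·ẍ + m·l·cosθ·θ̈ − m·l·sinθ·θ̇² = 6.782555 + -0.981794 − -0.006771 = 5.807532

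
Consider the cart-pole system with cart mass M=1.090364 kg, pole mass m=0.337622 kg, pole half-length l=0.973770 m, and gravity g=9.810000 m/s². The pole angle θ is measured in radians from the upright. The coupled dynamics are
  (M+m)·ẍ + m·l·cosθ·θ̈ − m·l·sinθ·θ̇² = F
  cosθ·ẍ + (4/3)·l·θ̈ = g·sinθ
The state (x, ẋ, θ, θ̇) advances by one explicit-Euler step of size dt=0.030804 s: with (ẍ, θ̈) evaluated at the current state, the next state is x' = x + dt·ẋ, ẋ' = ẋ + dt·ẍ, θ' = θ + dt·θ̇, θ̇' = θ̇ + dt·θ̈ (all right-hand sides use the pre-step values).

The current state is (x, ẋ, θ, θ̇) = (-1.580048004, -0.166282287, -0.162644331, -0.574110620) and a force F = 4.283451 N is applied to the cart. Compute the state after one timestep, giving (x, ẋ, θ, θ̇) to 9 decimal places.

sinθ=-0.161928202, cosθ=0.986802542
temp = (F + m·l·θ̇²·sinθ)/(M+m) = (4.283451 + -0.017546915)/1.427986 = 2.987357078
θ̈ = (g·sinθ − cosθ·temp)/(l·(4/3 − m·cos²θ/(M+m))) = -4.223226762
ẍ = temp − m·l·θ̈·cosθ/(M+m) = 3.946841305
Euler: x'=-1.580048004+0.030804·-0.166282287=-1.585170164, ẋ'=-0.166282287+0.030804·3.946841305=-0.044703787
       θ'=-0.162644331+0.030804·-0.574110620=-0.180329235, θ̇'=-0.574110620+0.030804·-4.223226762=-0.704202897

(-1.585170164, -0.044703787, -0.180329235, -0.704202897)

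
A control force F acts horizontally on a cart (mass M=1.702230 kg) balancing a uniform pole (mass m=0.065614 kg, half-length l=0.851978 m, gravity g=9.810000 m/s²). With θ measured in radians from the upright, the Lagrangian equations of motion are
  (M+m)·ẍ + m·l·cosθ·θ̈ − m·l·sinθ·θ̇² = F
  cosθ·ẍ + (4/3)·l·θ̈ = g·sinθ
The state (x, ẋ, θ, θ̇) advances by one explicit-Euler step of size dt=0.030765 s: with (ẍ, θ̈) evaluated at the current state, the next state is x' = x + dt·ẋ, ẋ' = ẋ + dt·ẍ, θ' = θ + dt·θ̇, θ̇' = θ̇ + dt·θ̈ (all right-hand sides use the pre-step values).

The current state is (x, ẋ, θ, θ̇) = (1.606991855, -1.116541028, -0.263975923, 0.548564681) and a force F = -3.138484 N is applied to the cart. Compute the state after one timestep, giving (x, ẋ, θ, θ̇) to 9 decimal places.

(1.572641470, -1.170519207, -0.247099331, 0.525114493)

sinθ=-0.260920802, cosθ=0.965360210
temp = (F + m·l·θ̇²·sinθ)/(M+m) = (-3.138484 + -0.004389240)/1.767844 = -1.777800100
θ̈ = (g·sinθ − cosθ·temp)/(l·(4/3 − m·cos²θ/(M+m))) = -0.762235903
ẍ = temp − m·l·θ̈·cosθ/(M+m) = -1.754532062
Euler: x'=1.606991855+0.030765·-1.116541028=1.572641470, ẋ'=-1.116541028+0.030765·-1.754532062=-1.170519207
       θ'=-0.263975923+0.030765·0.548564681=-0.247099331, θ̇'=0.548564681+0.030765·-0.762235903=0.525114493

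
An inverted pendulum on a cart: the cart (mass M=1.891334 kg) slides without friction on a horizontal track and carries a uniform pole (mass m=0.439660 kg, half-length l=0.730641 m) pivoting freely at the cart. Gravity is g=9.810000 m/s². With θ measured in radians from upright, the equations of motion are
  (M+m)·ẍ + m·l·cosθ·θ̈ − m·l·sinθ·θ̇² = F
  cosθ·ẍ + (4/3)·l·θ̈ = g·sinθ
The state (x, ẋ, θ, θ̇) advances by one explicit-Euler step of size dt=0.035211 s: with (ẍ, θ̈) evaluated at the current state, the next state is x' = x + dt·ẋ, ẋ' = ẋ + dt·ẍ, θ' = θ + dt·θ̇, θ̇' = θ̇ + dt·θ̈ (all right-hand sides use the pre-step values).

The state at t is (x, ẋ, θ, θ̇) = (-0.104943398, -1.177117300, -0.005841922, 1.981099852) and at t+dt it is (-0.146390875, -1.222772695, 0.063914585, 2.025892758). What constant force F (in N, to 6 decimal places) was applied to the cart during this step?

ẍ = (ẋ'−ẋ)/dt = (-1.222772695−-1.177117300)/0.035211 = -1.296623
θ̈ = (θ̇'−θ̇)/dt = (2.025892758−1.981099852)/0.035211 = 1.272128
sinθ=-0.005842, cosθ=0.999983
F = (M+m)·ẍ + m·l·cosθ·θ̈ − m·l·sinθ·θ̇² = -3.022421 + 0.408643 − -0.007365 = -2.606412

F = -2.606412 N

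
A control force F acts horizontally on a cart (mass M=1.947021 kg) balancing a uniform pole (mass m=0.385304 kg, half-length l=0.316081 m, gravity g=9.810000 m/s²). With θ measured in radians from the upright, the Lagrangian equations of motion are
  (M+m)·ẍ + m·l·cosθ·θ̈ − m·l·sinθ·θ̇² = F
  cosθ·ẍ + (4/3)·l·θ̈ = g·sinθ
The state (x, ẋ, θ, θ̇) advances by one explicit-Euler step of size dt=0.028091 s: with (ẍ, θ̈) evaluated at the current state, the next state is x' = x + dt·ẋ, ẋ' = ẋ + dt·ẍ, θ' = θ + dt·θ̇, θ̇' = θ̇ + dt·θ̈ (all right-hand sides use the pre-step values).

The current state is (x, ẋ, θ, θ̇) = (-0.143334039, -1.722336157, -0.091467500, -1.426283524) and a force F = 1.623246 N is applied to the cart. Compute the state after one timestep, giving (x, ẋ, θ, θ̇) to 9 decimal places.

sinθ=-0.091340013, cosθ=0.995819764
temp = (F + m·l·θ̇²·sinθ)/(M+m) = (1.623246 + -0.022629487)/2.332325 = 0.686275075
θ̈ = (g·sinθ − cosθ·temp)/(l·(4/3 − m·cos²θ/(M+m))) = -4.272716451
ẍ = temp − m·l·θ̈·cosθ/(M+m) = 0.908451336
Euler: x'=-0.143334039+0.028091·-1.722336157=-0.191716184, ẋ'=-1.722336157+0.028091·0.908451336=-1.696816851
       θ'=-0.091467500+0.028091·-1.426283524=-0.131533230, θ̇'=-1.426283524+0.028091·-4.272716451=-1.546308402

(-0.191716184, -1.696816851, -0.131533230, -1.546308402)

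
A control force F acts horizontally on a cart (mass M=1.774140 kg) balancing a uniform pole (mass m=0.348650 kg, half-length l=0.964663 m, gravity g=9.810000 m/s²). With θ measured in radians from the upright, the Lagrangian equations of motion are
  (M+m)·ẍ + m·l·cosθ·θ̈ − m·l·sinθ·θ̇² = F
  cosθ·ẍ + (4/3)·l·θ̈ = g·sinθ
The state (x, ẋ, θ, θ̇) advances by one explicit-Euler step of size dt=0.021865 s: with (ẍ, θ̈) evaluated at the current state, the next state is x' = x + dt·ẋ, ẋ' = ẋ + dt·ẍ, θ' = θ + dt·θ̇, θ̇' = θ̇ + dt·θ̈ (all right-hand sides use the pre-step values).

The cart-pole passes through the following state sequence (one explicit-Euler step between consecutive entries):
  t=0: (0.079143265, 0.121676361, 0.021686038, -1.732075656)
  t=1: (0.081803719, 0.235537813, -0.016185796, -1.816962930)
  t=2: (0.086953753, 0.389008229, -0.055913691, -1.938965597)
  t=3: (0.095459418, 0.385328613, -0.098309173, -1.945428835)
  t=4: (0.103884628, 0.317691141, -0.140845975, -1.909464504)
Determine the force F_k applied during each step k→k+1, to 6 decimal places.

F_0 = 9.727059 N
F_1 = 13.041420 N
F_2 = -0.385839 N
F_3 = -5.891193 N

step 0→1:
  ẍ = (ẋ'−ẋ)/dt = (0.235537813−0.121676361)/0.021865 = 5.207476
  θ̈ = (θ̇'−θ̇)/dt = (-1.816962930−-1.732075656)/0.021865 = -3.882336
  sinθ=0.021684, cosθ=0.999765
  F = (M+m)·ẍ + m·l·cosθ·θ̈ − m·l·sinθ·θ̇² = 11.054377 + -1.305438 − 0.021880 = 9.727059
step 1→2:
  ẍ = (ẋ'−ẋ)/dt = (0.389008229−0.235537813)/0.021865 = 7.018999
  θ̈ = (θ̇'−θ̇)/dt = (-1.938965597−-1.816962930)/0.021865 = -5.579816
  sinθ=-0.016185, cosθ=0.999869
  F = (M+m)·ẍ + m·l·cosθ·θ̈ − m·l·sinθ·θ̇² = 14.899861 + -1.876412 − -0.017971 = 13.041420
step 2→3:
  ẍ = (ẋ'−ẋ)/dt = (0.385328613−0.389008229)/0.021865 = -0.168288
  θ̈ = (θ̇'−θ̇)/dt = (-1.945428835−-1.938965597)/0.021865 = -0.295597
  sinθ=-0.055885, cosθ=0.998437
  F = (M+m)·ẍ + m·l·cosθ·θ̈ − m·l·sinθ·θ̇² = -0.357240 + -0.099263 − -0.070664 = -0.385839
step 3→4:
  ẍ = (ẋ'−ẋ)/dt = (0.317691141−0.385328613)/0.021865 = -3.093413
  θ̈ = (θ̇'−θ̇)/dt = (-1.909464504−-1.945428835)/0.021865 = 1.644836
  sinθ=-0.098151, cosθ=0.995172
  F = (M+m)·ẍ + m·l·cosθ·θ̈ − m·l·sinθ·θ̇² = -6.566666 + 0.550536 − -0.124937 = -5.891193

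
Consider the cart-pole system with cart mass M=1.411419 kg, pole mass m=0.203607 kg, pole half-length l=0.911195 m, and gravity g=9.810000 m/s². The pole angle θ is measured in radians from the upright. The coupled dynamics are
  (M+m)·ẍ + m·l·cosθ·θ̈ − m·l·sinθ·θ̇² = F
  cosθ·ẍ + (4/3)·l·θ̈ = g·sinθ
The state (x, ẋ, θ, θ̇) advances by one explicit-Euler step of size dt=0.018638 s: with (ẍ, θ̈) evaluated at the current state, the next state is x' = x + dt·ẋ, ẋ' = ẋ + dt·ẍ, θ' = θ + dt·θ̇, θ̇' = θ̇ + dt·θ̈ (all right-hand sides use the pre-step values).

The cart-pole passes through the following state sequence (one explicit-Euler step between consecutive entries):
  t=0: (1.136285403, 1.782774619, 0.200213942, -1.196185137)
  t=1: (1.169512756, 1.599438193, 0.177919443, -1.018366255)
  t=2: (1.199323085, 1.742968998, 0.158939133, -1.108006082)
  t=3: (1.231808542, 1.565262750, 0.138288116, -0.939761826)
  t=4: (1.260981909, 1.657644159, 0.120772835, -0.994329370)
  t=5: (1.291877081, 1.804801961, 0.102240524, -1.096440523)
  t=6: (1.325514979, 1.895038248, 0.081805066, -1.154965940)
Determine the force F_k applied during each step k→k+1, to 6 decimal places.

step 0→1:
  ẍ = (ẋ'−ẋ)/dt = (1.599438193−1.782774619)/0.018638 = -9.836701
  θ̈ = (θ̇'−θ̇)/dt = (-1.018366255−-1.196185137)/0.018638 = 9.540663
  sinθ=0.198879, cosθ=0.980024
  F = (M+m)·ẍ + m·l·cosθ·θ̈ − m·l·sinθ·θ̇² = -15.886527 + 1.734680 − 0.052795 = -14.204642
step 1→2:
  ẍ = (ẋ'−ẋ)/dt = (1.742968998−1.599438193)/0.018638 = 7.700977
  θ̈ = (θ̇'−θ̇)/dt = (-1.108006082−-1.018366255)/0.018638 = -4.809520
  sinθ=0.176982, cosθ=0.984214
  F = (M+m)·ẍ + m·l·cosθ·θ̈ − m·l·sinθ·θ̇² = 12.437278 + -0.878204 − 0.034052 = 11.525022
step 2→3:
  ẍ = (ẋ'−ẋ)/dt = (1.565262750−1.742968998)/0.018638 = -9.534620
  θ̈ = (θ̇'−θ̇)/dt = (-0.939761826−-1.108006082)/0.018638 = 9.026948
  sinθ=0.158271, cosθ=0.987396
  F = (M+m)·ẍ + m·l·cosθ·θ̈ − m·l·sinθ·θ̇² = -15.398659 + 1.653622 − 0.036049 = -13.781086
step 3→4:
  ẍ = (ẋ'−ẋ)/dt = (1.657644159−1.565262750)/0.018638 = 4.956616
  θ̈ = (θ̇'−θ̇)/dt = (-0.994329370−-0.939761826)/0.018638 = -2.927757
  sinθ=0.137848, cosθ=0.990453
  F = (M+m)·ẍ + m·l·cosθ·θ̈ − m·l·sinθ·θ̇² = 8.005064 + -0.537989 − 0.022586 = 7.444489
step 4→5:
  ẍ = (ẋ'−ẋ)/dt = (1.804801961−1.657644159)/0.018638 = 7.895579
  θ̈ = (θ̇'−θ̇)/dt = (-1.096440523−-0.994329370)/0.018638 = -5.478654
  sinθ=0.120479, cosθ=0.992716
  F = (M+m)·ẍ + m·l·cosθ·θ̈ − m·l·sinθ·θ̇² = 12.751565 + -1.009027 − 0.022099 = 11.720439
step 5→6:
  ẍ = (ẋ'−ẋ)/dt = (1.895038248−1.804801961)/0.018638 = 4.841522
  θ̈ = (θ̇'−θ̇)/dt = (-1.154965940−-1.096440523)/0.018638 = -3.140113
  sinθ=0.102062, cosθ=0.994778
  F = (M+m)·ẍ + m·l·cosθ·θ̈ − m·l·sinθ·θ̇² = 7.819184 + -0.579529 − 0.022764 = 7.216891

F_0 = -14.204642 N
F_1 = 11.525022 N
F_2 = -13.781086 N
F_3 = 7.444489 N
F_4 = 11.720439 N
F_5 = 7.216891 N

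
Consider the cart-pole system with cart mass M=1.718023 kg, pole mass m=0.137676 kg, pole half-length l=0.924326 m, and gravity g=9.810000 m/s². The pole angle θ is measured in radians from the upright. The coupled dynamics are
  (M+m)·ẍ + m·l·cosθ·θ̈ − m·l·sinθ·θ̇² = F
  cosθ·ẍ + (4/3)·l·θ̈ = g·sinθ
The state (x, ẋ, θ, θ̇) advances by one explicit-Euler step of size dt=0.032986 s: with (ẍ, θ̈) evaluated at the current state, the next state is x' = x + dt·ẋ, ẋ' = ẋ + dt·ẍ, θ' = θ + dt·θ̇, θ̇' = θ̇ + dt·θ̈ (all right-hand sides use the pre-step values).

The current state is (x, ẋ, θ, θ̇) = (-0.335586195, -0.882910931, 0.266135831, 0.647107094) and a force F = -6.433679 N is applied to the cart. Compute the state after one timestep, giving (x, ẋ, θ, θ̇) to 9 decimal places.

(-0.364709895, -1.008075424, 0.287481306, 0.814146033)

sinθ=0.263005281, cosθ=0.964794394
temp = (F + m·l·θ̇²·sinθ)/(M+m) = (-6.433679 + 0.014015229)/1.855699 = -3.459431606
θ̈ = (g·sinθ − cosθ·temp)/(l·(4/3 − m·cos²θ/(M+m))) = 5.063934370
ẍ = temp − m·l·θ̈·cosθ/(M+m) = -3.794473191
Euler: x'=-0.335586195+0.032986·-0.882910931=-0.364709895, ẋ'=-0.882910931+0.032986·-3.794473191=-1.008075424
       θ'=0.266135831+0.032986·0.647107094=0.287481306, θ̇'=0.647107094+0.032986·5.063934370=0.814146033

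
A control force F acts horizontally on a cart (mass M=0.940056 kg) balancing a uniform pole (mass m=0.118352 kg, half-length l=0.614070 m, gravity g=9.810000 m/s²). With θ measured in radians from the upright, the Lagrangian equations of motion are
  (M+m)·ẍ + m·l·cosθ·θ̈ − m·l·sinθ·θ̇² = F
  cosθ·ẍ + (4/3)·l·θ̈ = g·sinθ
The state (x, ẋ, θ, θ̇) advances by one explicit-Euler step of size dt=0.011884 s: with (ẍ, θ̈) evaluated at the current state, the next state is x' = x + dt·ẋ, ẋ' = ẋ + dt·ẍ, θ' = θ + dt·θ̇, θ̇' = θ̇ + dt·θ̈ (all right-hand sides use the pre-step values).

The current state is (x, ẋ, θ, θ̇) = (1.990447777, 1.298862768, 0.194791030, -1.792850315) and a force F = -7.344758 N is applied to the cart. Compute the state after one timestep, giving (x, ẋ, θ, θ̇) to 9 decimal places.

sinθ=0.193561521, cosθ=0.981088140
temp = (F + m·l·θ̇²·sinθ)/(M+m) = (-7.344758 + 0.045216878)/1.058408 = -6.896717638
θ̈ = (g·sinθ − cosθ·temp)/(l·(4/3 − m·cos²θ/(M+m))) = 11.512565412
ẍ = temp − m·l·θ̈·cosθ/(M+m) = -7.672286751
Euler: x'=1.990447777+0.011884·1.298862768=2.005883462, ẋ'=1.298862768+0.011884·-7.672286751=1.207685312
       θ'=0.194791030+0.011884·-1.792850315=0.173484797, θ̇'=-1.792850315+0.011884·11.512565412=-1.656034988

(2.005883462, 1.207685312, 0.173484797, -1.656034988)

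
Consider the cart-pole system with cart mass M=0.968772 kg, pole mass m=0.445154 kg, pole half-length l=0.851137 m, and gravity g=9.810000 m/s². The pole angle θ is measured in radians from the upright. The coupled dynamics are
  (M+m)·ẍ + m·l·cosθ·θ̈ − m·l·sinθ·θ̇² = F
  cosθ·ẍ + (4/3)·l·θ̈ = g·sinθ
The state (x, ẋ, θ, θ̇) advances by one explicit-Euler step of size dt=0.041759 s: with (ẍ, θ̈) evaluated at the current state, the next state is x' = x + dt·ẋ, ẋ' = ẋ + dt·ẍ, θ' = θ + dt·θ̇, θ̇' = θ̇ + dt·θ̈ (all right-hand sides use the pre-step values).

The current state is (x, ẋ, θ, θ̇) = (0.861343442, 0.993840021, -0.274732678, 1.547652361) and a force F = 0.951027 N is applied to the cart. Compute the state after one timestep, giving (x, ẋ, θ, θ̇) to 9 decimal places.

(0.902845207, 1.052814940, -0.210104263, 1.399704437)

sinθ=-0.271289650, cosθ=0.962497754
temp = (F + m·l·θ̇²·sinθ)/(M+m) = (0.951027 + -0.246200995)/1.413926 = 0.498488609
θ̈ = (g·sinθ − cosθ·temp)/(l·(4/3 − m·cos²θ/(M+m))) = -3.542899106
ẍ = temp − m·l·θ̈·cosθ/(M+m) = 1.412268463
Euler: x'=0.861343442+0.041759·0.993840021=0.902845207, ẋ'=0.993840021+0.041759·1.412268463=1.052814940
       θ'=-0.274732678+0.041759·1.547652361=-0.210104263, θ̇'=1.547652361+0.041759·-3.542899106=1.399704437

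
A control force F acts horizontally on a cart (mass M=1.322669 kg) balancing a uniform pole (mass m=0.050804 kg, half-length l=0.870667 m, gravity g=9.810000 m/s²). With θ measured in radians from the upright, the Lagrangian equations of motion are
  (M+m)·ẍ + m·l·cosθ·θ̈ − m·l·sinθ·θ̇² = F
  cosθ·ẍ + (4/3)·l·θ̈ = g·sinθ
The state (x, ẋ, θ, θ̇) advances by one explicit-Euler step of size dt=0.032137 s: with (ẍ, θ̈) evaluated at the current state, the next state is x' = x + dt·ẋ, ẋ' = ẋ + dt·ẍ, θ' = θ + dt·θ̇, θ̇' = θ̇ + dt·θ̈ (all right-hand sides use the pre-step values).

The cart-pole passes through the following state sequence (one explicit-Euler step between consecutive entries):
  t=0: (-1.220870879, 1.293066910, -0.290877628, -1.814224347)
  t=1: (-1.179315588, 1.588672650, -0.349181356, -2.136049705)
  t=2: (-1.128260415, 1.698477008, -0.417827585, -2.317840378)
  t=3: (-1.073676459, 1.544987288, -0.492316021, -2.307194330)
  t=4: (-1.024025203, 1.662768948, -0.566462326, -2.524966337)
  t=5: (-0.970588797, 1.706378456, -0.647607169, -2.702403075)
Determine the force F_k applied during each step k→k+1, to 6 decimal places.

F_0 = 12.251017 N
F_1 = 4.526758 N
F_2 = -6.450032 N
F_3 = 4.880910 N
F_4 = 1.809048 N

step 0→1:
  ẍ = (ẋ'−ẋ)/dt = (1.588672650−1.293066910)/0.032137 = 9.198299
  θ̈ = (θ̇'−θ̇)/dt = (-2.136049705−-1.814224347)/0.032137 = -10.014169
  sinθ=-0.286793, cosθ=0.957993
  F = (M+m)·ẍ + m·l·cosθ·θ̈ − m·l·sinθ·θ̇² = 12.633616 + -0.424353 − -0.041754 = 12.251017
step 1→2:
  ẍ = (ẋ'−ẋ)/dt = (1.698477008−1.588672650)/0.032137 = 3.416758
  θ̈ = (θ̇'−θ̇)/dt = (-2.317840378−-2.136049705)/0.032137 = -5.656741
  sinθ=-0.342129, cosθ=0.939653
  F = (M+m)·ẍ + m·l·cosθ·θ̈ − m·l·sinθ·θ̇² = 4.692825 + -0.235117 − -0.069050 = 4.526758
step 2→3:
  ẍ = (ẋ'−ẋ)/dt = (1.544987288−1.698477008)/0.032137 = -4.776106
  θ̈ = (θ̇'−θ̇)/dt = (-2.307194330−-2.317840378)/0.032137 = 0.331271
  sinθ=-0.405776, cosθ=0.913973
  F = (M+m)·ẍ + m·l·cosθ·θ̈ − m·l·sinθ·θ̇² = -6.559853 + 0.013393 − -0.096428 = -6.450032
step 3→4:
  ẍ = (ẋ'−ẋ)/dt = (1.662768948−1.544987288)/0.032137 = 3.664986
  θ̈ = (θ̇'−θ̇)/dt = (-2.524966337−-2.307194330)/0.032137 = -6.776364
  sinθ=-0.472668, cosθ=0.881241
  F = (M+m)·ẍ + m·l·cosθ·θ̈ − m·l·sinθ·θ̇² = 5.033760 + -0.264144 − -0.111295 = 4.880910
step 4→5:
  ẍ = (ẋ'−ẋ)/dt = (1.706378456−1.662768948)/0.032137 = 1.356988
  θ̈ = (θ̇'−θ̇)/dt = (-2.702403075−-2.524966337)/0.032137 = -5.521260
  sinθ=-0.536650, cosθ=0.843805
  F = (M+m)·ẍ + m·l·cosθ·θ̈ − m·l·sinθ·θ̇² = 1.863786 + -0.206077 − -0.151340 = 1.809048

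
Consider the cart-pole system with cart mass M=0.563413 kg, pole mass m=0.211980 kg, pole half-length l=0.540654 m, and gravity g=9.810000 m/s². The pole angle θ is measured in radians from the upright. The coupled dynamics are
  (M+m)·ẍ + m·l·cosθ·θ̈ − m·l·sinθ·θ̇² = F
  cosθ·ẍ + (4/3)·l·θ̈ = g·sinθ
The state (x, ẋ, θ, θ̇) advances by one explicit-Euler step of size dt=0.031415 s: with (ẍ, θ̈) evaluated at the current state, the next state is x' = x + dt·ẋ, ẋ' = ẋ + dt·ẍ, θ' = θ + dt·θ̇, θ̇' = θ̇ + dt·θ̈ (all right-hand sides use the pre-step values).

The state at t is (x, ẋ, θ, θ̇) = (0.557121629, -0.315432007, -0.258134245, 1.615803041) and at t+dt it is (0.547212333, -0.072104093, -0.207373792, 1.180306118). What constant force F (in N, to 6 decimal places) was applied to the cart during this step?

F = 4.546130 N

ẍ = (ẋ'−ẋ)/dt = (-0.072104093−-0.315432007)/0.031415 = 7.745596
θ̈ = (θ̇'−θ̇)/dt = (1.180306118−1.615803041)/0.031415 = -13.862706
sinθ=-0.255277, cosθ=0.966868
F = (M+m)·ẍ + m·l·cosθ·θ̈ − m·l·sinθ·θ̇² = 6.005881 + -1.536135 − -0.076384 = 4.546130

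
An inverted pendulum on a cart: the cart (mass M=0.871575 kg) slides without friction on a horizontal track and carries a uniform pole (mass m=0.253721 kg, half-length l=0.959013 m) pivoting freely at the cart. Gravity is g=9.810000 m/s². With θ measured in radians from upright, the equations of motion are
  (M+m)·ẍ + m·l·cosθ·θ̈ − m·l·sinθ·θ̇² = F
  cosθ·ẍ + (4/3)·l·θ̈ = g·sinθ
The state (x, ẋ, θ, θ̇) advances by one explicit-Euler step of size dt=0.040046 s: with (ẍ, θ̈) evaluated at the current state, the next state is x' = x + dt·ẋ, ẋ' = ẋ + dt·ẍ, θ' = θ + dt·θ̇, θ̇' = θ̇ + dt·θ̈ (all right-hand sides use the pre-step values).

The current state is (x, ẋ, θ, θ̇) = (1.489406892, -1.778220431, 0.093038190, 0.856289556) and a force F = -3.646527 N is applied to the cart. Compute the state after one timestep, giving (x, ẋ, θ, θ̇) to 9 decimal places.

sinθ=0.092904023, cosθ=0.995675069
temp = (F + m·l·θ̇²·sinθ)/(M+m) = (-3.646527 + 0.016575122)/1.125296 = -3.225775155
θ̈ = (g·sinθ − cosθ·temp)/(l·(4/3 − m·cos²θ/(M+m))) = 3.874030063
ẍ = temp − m·l·θ̈·cosθ/(M+m) = -4.059830275
Euler: x'=1.489406892+0.040046·-1.778220431=1.418196277, ẋ'=-1.778220431+0.040046·-4.059830275=-1.940800394
       θ'=0.093038190+0.040046·0.856289556=0.127329162, θ̇'=0.856289556+0.040046·3.874030063=1.011428964

(1.418196277, -1.940800394, 0.127329162, 1.011428964)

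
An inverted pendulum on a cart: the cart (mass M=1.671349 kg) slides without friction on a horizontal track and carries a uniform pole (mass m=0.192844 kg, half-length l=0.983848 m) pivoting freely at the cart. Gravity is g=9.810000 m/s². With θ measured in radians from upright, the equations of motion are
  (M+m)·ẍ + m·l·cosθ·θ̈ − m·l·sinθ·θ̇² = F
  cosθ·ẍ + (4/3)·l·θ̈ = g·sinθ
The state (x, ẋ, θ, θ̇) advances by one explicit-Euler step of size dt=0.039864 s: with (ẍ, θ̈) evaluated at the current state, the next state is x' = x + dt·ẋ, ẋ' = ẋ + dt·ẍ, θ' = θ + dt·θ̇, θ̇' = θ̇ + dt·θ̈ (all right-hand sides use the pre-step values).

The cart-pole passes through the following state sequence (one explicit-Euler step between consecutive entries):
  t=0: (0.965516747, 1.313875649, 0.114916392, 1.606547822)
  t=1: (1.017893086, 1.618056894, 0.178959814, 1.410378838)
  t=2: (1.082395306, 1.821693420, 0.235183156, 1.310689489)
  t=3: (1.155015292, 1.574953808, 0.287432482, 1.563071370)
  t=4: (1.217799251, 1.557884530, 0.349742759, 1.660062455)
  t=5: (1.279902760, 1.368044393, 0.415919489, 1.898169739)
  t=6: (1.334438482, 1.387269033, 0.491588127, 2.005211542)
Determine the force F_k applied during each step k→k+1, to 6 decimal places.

F_0 = 13.241037 N
F_1 = 8.988757 N
F_2 = -10.446315 N
F_3 = -0.486953 N
F_4 = -7.992166 N
F_5 = 1.088843 N

step 0→1:
  ẍ = (ẋ'−ẋ)/dt = (1.618056894−1.313875649)/0.039864 = 7.630475
  θ̈ = (θ̇'−θ̇)/dt = (1.410378838−1.606547822)/0.039864 = -4.920956
  sinθ=0.114664, cosθ=0.993404
  F = (M+m)·ẍ + m·l·cosθ·θ̈ − m·l·sinθ·θ̇² = 14.224678 + -0.927491 − 0.056150 = 13.241037
step 1→2:
  ẍ = (ẋ'−ẋ)/dt = (1.821693420−1.618056894)/0.039864 = 5.108281
  θ̈ = (θ̇'−θ̇)/dt = (1.310689489−1.410378838)/0.039864 = -2.500736
  sinθ=0.178006, cosθ=0.984029
  F = (M+m)·ẍ + m·l·cosθ·θ̈ − m·l·sinθ·θ̇² = 9.522822 + -0.466885 − 0.067180 = 8.988757
step 2→3:
  ẍ = (ẋ'−ẋ)/dt = (1.574953808−1.821693420)/0.039864 = -6.189535
  θ̈ = (θ̇'−θ̇)/dt = (1.563071370−1.310689489)/0.039864 = 6.331073
  sinθ=0.233021, cosθ=0.972472
  F = (M+m)·ẍ + m·l·cosθ·θ̈ − m·l·sinθ·θ̇² = -11.538487 + 1.168123 − 0.075950 = -10.446315
step 3→4:
  ẍ = (ẋ'−ẋ)/dt = (1.557884530−1.574953808)/0.039864 = -0.428188
  θ̈ = (θ̇'−θ̇)/dt = (1.660062455−1.563071370)/0.039864 = 2.433049
  sinθ=0.283491, cosθ=0.958975
  F = (M+m)·ẍ + m·l·cosθ·θ̈ − m·l·sinθ·θ̇² = -0.798225 + 0.442682 − 0.131411 = -0.486953
step 4→5:
  ẍ = (ẋ'−ẋ)/dt = (1.368044393−1.557884530)/0.039864 = -4.762195
  θ̈ = (θ̇'−θ̇)/dt = (1.898169739−1.660062455)/0.039864 = 5.972990
  sinθ=0.342656, cosθ=0.939461
  F = (M+m)·ẍ + m·l·cosθ·θ̈ − m·l·sinθ·θ̇² = -8.877650 + 1.064645 − 0.179160 = -7.992166
step 5→6:
  ẍ = (ẋ'−ẋ)/dt = (1.387269033−1.368044393)/0.039864 = 0.482256
  θ̈ = (θ̇'−θ̇)/dt = (2.005211542−1.898169739)/0.039864 = 2.685175
  sinθ=0.404031, cosθ=0.914745
  F = (M+m)·ẍ + m·l·cosθ·θ̈ − m·l·sinθ·θ̇² = 0.899018 + 0.466022 − 0.276197 = 1.088843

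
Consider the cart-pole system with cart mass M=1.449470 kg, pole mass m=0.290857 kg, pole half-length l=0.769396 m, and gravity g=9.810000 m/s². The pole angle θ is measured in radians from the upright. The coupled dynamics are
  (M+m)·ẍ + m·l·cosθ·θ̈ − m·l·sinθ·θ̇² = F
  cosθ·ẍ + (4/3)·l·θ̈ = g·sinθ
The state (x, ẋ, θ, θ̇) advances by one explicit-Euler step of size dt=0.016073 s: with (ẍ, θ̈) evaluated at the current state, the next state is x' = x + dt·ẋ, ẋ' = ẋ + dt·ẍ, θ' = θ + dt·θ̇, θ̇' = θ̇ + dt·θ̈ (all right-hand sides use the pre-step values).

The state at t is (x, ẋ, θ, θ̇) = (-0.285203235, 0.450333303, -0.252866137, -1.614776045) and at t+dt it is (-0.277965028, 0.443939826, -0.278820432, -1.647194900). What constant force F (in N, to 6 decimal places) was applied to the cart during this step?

ẍ = (ẋ'−ẋ)/dt = (0.443939826−0.450333303)/0.016073 = -0.397777
θ̈ = (θ̇'−θ̇)/dt = (-1.647194900−-1.614776045)/0.016073 = -2.016976
sinθ=-0.250180, cosθ=0.968199
F = (M+m)·ẍ + m·l·cosθ·θ̈ − m·l·sinθ·θ̇² = -0.692263 + -0.437014 − -0.145984 = -0.983292

F = -0.983292 N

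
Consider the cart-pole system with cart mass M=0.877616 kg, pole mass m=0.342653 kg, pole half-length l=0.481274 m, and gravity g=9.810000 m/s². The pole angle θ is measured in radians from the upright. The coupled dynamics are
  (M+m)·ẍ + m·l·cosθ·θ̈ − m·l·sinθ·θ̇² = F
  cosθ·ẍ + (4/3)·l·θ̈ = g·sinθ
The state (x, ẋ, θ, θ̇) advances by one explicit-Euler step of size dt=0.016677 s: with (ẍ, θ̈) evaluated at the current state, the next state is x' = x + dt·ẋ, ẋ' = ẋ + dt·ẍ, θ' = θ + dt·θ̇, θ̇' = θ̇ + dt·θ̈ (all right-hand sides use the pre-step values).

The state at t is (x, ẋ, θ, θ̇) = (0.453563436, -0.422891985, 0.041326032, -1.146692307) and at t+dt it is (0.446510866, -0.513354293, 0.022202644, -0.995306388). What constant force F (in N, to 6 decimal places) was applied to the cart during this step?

ẍ = (ẋ'−ẋ)/dt = (-0.513354293−-0.422891985)/0.016677 = -5.424375
θ̈ = (θ̇'−θ̇)/dt = (-0.995306388−-1.146692307)/0.016677 = 9.077527
sinθ=0.041314, cosθ=0.999146
F = (M+m)·ẍ + m·l·cosθ·θ̈ − m·l·sinθ·θ̇² = -6.619197 + 1.495697 − 0.008959 = -5.132459

F = -5.132459 N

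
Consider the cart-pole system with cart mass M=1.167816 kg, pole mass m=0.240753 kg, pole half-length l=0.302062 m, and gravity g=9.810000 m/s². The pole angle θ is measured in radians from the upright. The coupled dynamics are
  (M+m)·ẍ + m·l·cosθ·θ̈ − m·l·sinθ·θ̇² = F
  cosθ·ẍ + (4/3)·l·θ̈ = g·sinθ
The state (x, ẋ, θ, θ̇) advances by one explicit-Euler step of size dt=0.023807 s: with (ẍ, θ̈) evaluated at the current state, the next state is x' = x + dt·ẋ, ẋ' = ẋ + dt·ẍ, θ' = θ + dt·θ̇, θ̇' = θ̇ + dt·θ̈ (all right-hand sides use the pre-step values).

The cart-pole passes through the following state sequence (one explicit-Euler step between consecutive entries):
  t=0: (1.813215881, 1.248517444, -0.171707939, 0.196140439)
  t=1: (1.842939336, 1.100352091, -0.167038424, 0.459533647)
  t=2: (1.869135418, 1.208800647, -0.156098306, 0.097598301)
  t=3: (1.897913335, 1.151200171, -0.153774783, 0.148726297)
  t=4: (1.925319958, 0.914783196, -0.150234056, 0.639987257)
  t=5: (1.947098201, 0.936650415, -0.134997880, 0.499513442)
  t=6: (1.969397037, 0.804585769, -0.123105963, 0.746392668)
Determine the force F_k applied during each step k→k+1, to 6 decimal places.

F_0 = -7.973153 N
F_1 = 5.328837 N
F_2 = -3.253612 N
F_3 = -12.504712 N
F_4 = 0.873991 N
F_5 = -7.064046 N

step 0→1:
  ẍ = (ẋ'−ẋ)/dt = (1.100352091−1.248517444)/0.023807 = -6.223605
  θ̈ = (θ̇'−θ̇)/dt = (0.459533647−0.196140439)/0.023807 = 11.063687
  sinθ=-0.170865, cosθ=0.985294
  F = (M+m)·ẍ + m·l·cosθ·θ̈ − m·l·sinθ·θ̇² = -8.766376 + 0.792745 − -0.000478 = -7.973153
step 1→2:
  ẍ = (ẋ'−ẋ)/dt = (1.208800647−1.100352091)/0.023807 = 4.555322
  θ̈ = (θ̇'−θ̇)/dt = (0.097598301−0.459533647)/0.023807 = -15.202896
  sinθ=-0.166263, cosθ=0.986081
  F = (M+m)·ẍ + m·l·cosθ·θ̈ − m·l·sinθ·θ̇² = 6.416486 + -1.090202 − -0.002553 = 5.328837
step 2→3:
  ẍ = (ẋ'−ẋ)/dt = (1.151200171−1.208800647)/0.023807 = -2.419476
  θ̈ = (θ̇'−θ̇)/dt = (0.148726297−0.097598301)/0.023807 = 2.147603
  sinθ=-0.155465, cosθ=0.987841
  F = (M+m)·ẍ + m·l·cosθ·θ̈ − m·l·sinθ·θ̇² = -3.408000 + 0.154280 − -0.000108 = -3.253612
step 3→4:
  ẍ = (ẋ'−ẋ)/dt = (0.914783196−1.151200171)/0.023807 = -9.930566
  θ̈ = (θ̇'−θ̇)/dt = (0.639987257−0.148726297)/0.023807 = 20.635148
  sinθ=-0.153169, cosθ=0.988200
  F = (M+m)·ẍ + m·l·cosθ·θ̈ − m·l·sinθ·θ̇² = -13.987887 + 1.482928 − -0.000246 = -12.504712
step 4→5:
  ẍ = (ẋ'−ẋ)/dt = (0.936650415−0.914783196)/0.023807 = 0.918521
  θ̈ = (θ̇'−θ̇)/dt = (0.499513442−0.639987257)/0.023807 = -5.900526
  sinθ=-0.149670, cosθ=0.988736
  F = (M+m)·ẍ + m·l·cosθ·θ̈ − m·l·sinθ·θ̇² = 1.293800 + -0.424267 − -0.004458 = 0.873991
step 5→6:
  ẍ = (ẋ'−ẋ)/dt = (0.804585769−0.936650415)/0.023807 = -5.547303
  θ̈ = (θ̇'−θ̇)/dt = (0.746392668−0.499513442)/0.023807 = 10.370027
  sinθ=-0.134588, cosθ=0.990902
  F = (M+m)·ẍ + m·l·cosθ·θ̈ − m·l·sinθ·θ̇² = -7.813759 + 0.747271 − -0.002442 = -7.064046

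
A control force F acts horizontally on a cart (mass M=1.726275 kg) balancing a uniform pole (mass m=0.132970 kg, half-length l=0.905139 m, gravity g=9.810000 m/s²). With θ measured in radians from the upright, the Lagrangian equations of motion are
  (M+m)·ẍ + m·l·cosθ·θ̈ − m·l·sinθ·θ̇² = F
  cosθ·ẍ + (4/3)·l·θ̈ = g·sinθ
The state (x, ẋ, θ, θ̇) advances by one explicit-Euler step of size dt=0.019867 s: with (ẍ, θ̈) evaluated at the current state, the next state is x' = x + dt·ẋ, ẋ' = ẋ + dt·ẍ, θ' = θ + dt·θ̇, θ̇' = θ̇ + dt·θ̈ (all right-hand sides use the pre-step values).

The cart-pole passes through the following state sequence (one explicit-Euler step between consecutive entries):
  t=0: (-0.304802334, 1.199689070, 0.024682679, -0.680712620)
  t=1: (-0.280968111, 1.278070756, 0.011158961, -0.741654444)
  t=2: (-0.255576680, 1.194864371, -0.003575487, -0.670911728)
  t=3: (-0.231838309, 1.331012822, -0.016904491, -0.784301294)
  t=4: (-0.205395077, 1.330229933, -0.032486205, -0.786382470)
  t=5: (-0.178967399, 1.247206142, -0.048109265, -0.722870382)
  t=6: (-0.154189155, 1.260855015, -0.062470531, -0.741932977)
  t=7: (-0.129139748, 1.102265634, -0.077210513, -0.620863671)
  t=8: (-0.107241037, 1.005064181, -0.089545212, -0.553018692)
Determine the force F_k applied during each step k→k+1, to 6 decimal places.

step 0→1:
  ẍ = (ẋ'−ẋ)/dt = (1.278070756−1.199689070)/0.019867 = 3.945321
  θ̈ = (θ̇'−θ̇)/dt = (-0.741654444−-0.680712620)/0.019867 = -3.067490
  sinθ=0.024680, cosθ=0.999695
  F = (M+m)·ẍ + m·l·cosθ·θ̈ − m·l·sinθ·θ̇² = 7.335318 + -0.369079 − 0.001376 = 6.964862
step 1→2:
  ẍ = (ẋ'−ẋ)/dt = (1.194864371−1.278070756)/0.019867 = -4.188171
  θ̈ = (θ̇'−θ̇)/dt = (-0.670911728−-0.741654444)/0.019867 = 3.560815
  sinθ=0.011159, cosθ=0.999938
  F = (M+m)·ẍ + m·l·cosθ·θ̈ − m·l·sinθ·θ̇² = -7.786835 + 0.428540 − 0.000739 = -7.359034
step 2→3:
  ẍ = (ẋ'−ẋ)/dt = (1.331012822−1.194864371)/0.019867 = 6.852995
  θ̈ = (θ̇'−θ̇)/dt = (-0.784301294−-0.670911728)/0.019867 = -5.707433
  sinθ=-0.003575, cosθ=0.999994
  F = (M+m)·ẍ + m·l·cosθ·θ̈ − m·l·sinθ·θ̇² = 12.741397 + -0.686921 − -0.000194 = 12.054669
step 3→4:
  ẍ = (ẋ'−ẋ)/dt = (1.330229933−1.331012822)/0.019867 = -0.039406
  θ̈ = (θ̇'−θ̇)/dt = (-0.786382470−-0.784301294)/0.019867 = -0.104755
  sinθ=-0.016904, cosθ=0.999857
  F = (M+m)·ẍ + m·l·cosθ·θ̈ − m·l·sinθ·θ̇² = -0.073266 + -0.012606 − -0.001251 = -0.084621
step 4→5:
  ẍ = (ẋ'−ẋ)/dt = (1.247206142−1.330229933)/0.019867 = -4.178980
  θ̈ = (θ̇'−θ̇)/dt = (-0.722870382−-0.786382470)/0.019867 = 3.196864
  sinθ=-0.032480, cosθ=0.999472
  F = (M+m)·ẍ + m·l·cosθ·θ̈ − m·l·sinθ·θ̇² = -7.769747 + 0.384560 − -0.002417 = -7.382770
step 5→6:
  ẍ = (ẋ'−ẋ)/dt = (1.260855015−1.247206142)/0.019867 = 0.687012
  θ̈ = (θ̇'−θ̇)/dt = (-0.741932977−-0.722870382)/0.019867 = -0.959511
  sinθ=-0.048091, cosθ=0.998843
  F = (M+m)·ẍ + m·l·cosθ·θ̈ − m·l·sinθ·θ̇² = 1.277324 + -0.115350 − -0.003024 = 1.164999
step 6→7:
  ẍ = (ẋ'−ẋ)/dt = (1.102265634−1.260855015)/0.019867 = -7.982553
  θ̈ = (θ̇'−θ̇)/dt = (-0.620863671−-0.741932977)/0.019867 = 6.093990
  sinθ=-0.062430, cosθ=0.998049
  F = (M+m)·ẍ + m·l·cosθ·θ̈ − m·l·sinθ·θ̇² = -14.841522 + 0.732020 − -0.004136 = -14.105366
step 7→8:
  ẍ = (ẋ'−ẋ)/dt = (1.005064181−1.102265634)/0.019867 = -4.892609
  θ̈ = (θ̇'−θ̇)/dt = (-0.553018692−-0.620863671)/0.019867 = 3.414958
  sinθ=-0.077134, cosθ=0.997021
  F = (M+m)·ẍ + m·l·cosθ·θ̈ − m·l·sinθ·θ̇² = -9.096558 + 0.409787 − -0.003579 = -8.683192

F_0 = 6.964862 N
F_1 = -7.359034 N
F_2 = 12.054669 N
F_3 = -0.084621 N
F_4 = -7.382770 N
F_5 = 1.164999 N
F_6 = -14.105366 N
F_7 = -8.683192 N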